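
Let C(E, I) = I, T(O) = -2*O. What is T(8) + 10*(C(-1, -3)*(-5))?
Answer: 134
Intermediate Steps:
T(8) + 10*(C(-1, -3)*(-5)) = -2*8 + 10*(-3*(-5)) = -16 + 10*15 = -16 + 150 = 134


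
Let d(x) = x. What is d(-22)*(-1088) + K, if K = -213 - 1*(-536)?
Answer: 24259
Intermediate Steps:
K = 323 (K = -213 + 536 = 323)
d(-22)*(-1088) + K = -22*(-1088) + 323 = 23936 + 323 = 24259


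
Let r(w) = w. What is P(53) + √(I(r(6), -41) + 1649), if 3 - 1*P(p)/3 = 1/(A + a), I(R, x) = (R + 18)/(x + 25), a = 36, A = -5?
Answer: 276/31 + √6590/2 ≈ 49.493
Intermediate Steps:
I(R, x) = (18 + R)/(25 + x)
P(p) = 276/31 (P(p) = 9 - 3/(-5 + 36) = 9 - 3/31 = 276/31)
P(53) + √(I(r(6), -41) + 1649) = 276/31 + √((18 + 6)/(25 - 41) + 1649) = 276/31 + √(24/(-16) + 1649) = 276/31 + √(-1/16*24 + 1649) = 276/31 + √(-3/2 + 1649) = 276/31 + √(3295/2) = 276/31 + √6590/2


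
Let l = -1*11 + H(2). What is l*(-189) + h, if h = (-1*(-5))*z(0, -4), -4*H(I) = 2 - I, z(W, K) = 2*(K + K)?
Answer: 1999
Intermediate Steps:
z(W, K) = 4*K (z(W, K) = 2*(2*K) = 4*K)
H(I) = -1/2 + I/4 (H(I) = -(2 - I)/4 = -1/2 + I/4)
l = -11 (l = -1*11 + (-1/2 + (1/4)*2) = -11 + (-1/2 + 1/2) = -11 + 0 = -11)
h = -80 (h = (-1*(-5))*(4*(-4)) = 5*(-16) = -80)
l*(-189) + h = -11*(-189) - 80 = 2079 - 80 = 1999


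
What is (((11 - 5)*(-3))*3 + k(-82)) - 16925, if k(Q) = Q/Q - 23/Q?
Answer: -1392173/82 ≈ -16978.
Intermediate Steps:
k(Q) = 1 - 23/Q
(((11 - 5)*(-3))*3 + k(-82)) - 16925 = (((11 - 5)*(-3))*3 + (-23 - 82)/(-82)) - 16925 = ((6*(-3))*3 - 1/82*(-105)) - 16925 = (-18*3 + 105/82) - 16925 = (-54 + 105/82) - 16925 = -4323/82 - 16925 = -1392173/82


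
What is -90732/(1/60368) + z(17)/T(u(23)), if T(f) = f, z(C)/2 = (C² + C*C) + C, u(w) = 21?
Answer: -16431927958/3 ≈ -5.4773e+9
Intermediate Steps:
z(C) = 2*C + 4*C² (z(C) = 2*((C² + C*C) + C) = 2*((C² + C²) + C) = 2*(2*C² + C) = 2*(C + 2*C²) = 2*C + 4*C²)
-90732/(1/60368) + z(17)/T(u(23)) = -90732/(1/60368) + (2*17*(1 + 2*17))/21 = -90732/1/60368 + (2*17*(1 + 34))*(1/21) = -90732*60368 + (2*17*35)*(1/21) = -5477309376 + 1190*(1/21) = -5477309376 + 170/3 = -16431927958/3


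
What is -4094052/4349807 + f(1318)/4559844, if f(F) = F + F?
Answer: -4664193089159/4958610337527 ≈ -0.94063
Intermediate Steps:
f(F) = 2*F
-4094052/4349807 + f(1318)/4559844 = -4094052/4349807 + (2*1318)/4559844 = -4094052*1/4349807 + 2636*(1/4559844) = -4094052/4349807 + 659/1139961 = -4664193089159/4958610337527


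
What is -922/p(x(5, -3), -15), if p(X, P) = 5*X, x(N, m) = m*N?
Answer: 922/75 ≈ 12.293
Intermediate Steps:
x(N, m) = N*m
-922/p(x(5, -3), -15) = -922/(5*(5*(-3))) = -922/(5*(-15)) = -922/(-75) = -922*(-1/75) = 922/75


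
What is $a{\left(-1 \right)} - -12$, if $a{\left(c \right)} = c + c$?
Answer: $10$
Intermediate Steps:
$a{\left(c \right)} = 2 c$
$a{\left(-1 \right)} - -12 = 2 \left(-1\right) - -12 = -2 + 12 = 10$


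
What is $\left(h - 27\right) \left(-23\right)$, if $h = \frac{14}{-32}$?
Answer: $\frac{10097}{16} \approx 631.06$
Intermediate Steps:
$h = - \frac{7}{16}$ ($h = 14 \left(- \frac{1}{32}\right) = - \frac{7}{16} \approx -0.4375$)
$\left(h - 27\right) \left(-23\right) = \left(- \frac{7}{16} - 27\right) \left(-23\right) = \left(- \frac{439}{16}\right) \left(-23\right) = \frac{10097}{16}$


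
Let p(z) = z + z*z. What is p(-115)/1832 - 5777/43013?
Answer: 276658483/39399908 ≈ 7.0218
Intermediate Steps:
p(z) = z + z**2
p(-115)/1832 - 5777/43013 = -115*(1 - 115)/1832 - 5777/43013 = -115*(-114)*(1/1832) - 5777*1/43013 = 13110*(1/1832) - 5777/43013 = 6555/916 - 5777/43013 = 276658483/39399908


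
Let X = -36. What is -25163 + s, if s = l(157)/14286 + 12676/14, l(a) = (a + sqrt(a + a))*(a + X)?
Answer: -2425672679/100002 + 121*sqrt(314)/14286 ≈ -24256.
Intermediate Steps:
l(a) = (-36 + a)*(a + sqrt(2)*sqrt(a)) (l(a) = (a + sqrt(a + a))*(a - 36) = (a + sqrt(2*a))*(-36 + a) = (a + sqrt(2)*sqrt(a))*(-36 + a) = (-36 + a)*(a + sqrt(2)*sqrt(a)))
s = 90677647/100002 + 121*sqrt(314)/14286 (s = (157**2 - 36*157 + sqrt(2)*157**(3/2) - 36*sqrt(2)*sqrt(157))/14286 + 12676/14 = (24649 - 5652 + sqrt(2)*(157*sqrt(157)) - 36*sqrt(314))*(1/14286) + 12676*(1/14) = (24649 - 5652 + 157*sqrt(314) - 36*sqrt(314))*(1/14286) + 6338/7 = (18997 + 121*sqrt(314))*(1/14286) + 6338/7 = (18997/14286 + 121*sqrt(314)/14286) + 6338/7 = 90677647/100002 + 121*sqrt(314)/14286 ≈ 906.91)
-25163 + s = -25163 + (90677647/100002 + 121*sqrt(314)/14286) = -2425672679/100002 + 121*sqrt(314)/14286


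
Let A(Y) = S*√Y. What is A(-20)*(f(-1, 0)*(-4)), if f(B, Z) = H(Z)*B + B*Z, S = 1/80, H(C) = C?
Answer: 0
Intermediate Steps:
S = 1/80 ≈ 0.012500
A(Y) = √Y/80
f(B, Z) = 2*B*Z (f(B, Z) = Z*B + B*Z = B*Z + B*Z = 2*B*Z)
A(-20)*(f(-1, 0)*(-4)) = (√(-20)/80)*((2*(-1)*0)*(-4)) = ((2*I*√5)/80)*(0*(-4)) = (I*√5/40)*0 = 0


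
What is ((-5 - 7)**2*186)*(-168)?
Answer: -4499712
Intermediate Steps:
((-5 - 7)**2*186)*(-168) = ((-12)**2*186)*(-168) = (144*186)*(-168) = 26784*(-168) = -4499712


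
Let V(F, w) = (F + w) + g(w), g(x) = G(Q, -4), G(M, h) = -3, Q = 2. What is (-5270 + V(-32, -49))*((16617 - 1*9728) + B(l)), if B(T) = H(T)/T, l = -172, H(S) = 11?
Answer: -3171969269/86 ≈ -3.6883e+7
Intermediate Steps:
g(x) = -3
V(F, w) = -3 + F + w (V(F, w) = (F + w) - 3 = -3 + F + w)
B(T) = 11/T
(-5270 + V(-32, -49))*((16617 - 1*9728) + B(l)) = (-5270 + (-3 - 32 - 49))*((16617 - 1*9728) + 11/(-172)) = (-5270 - 84)*((16617 - 9728) + 11*(-1/172)) = -5354*(6889 - 11/172) = -5354*1184897/172 = -3171969269/86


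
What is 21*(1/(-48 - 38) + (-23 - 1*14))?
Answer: -66843/86 ≈ -777.24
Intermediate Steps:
21*(1/(-48 - 38) + (-23 - 1*14)) = 21*(1/(-86) + (-23 - 14)) = 21*(-1/86 - 37) = 21*(-3183/86) = -66843/86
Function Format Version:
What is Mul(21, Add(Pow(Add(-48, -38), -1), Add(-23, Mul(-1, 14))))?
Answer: Rational(-66843, 86) ≈ -777.24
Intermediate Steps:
Mul(21, Add(Pow(Add(-48, -38), -1), Add(-23, Mul(-1, 14)))) = Mul(21, Add(Pow(-86, -1), Add(-23, -14))) = Mul(21, Add(Rational(-1, 86), -37)) = Mul(21, Rational(-3183, 86)) = Rational(-66843, 86)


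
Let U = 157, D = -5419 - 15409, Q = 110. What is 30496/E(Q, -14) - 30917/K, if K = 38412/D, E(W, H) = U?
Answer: 25567469671/1507671 ≈ 16958.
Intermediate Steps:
D = -20828
E(W, H) = 157
K = -9603/5207 (K = 38412/(-20828) = 38412*(-1/20828) = -9603/5207 ≈ -1.8442)
30496/E(Q, -14) - 30917/K = 30496/157 - 30917/(-9603/5207) = 30496*(1/157) - 30917*(-5207/9603) = 30496/157 + 160984819/9603 = 25567469671/1507671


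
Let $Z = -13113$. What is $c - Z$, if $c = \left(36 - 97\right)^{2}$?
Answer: $16834$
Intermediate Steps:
$c = 3721$ ($c = \left(-61\right)^{2} = 3721$)
$c - Z = 3721 - -13113 = 3721 + 13113 = 16834$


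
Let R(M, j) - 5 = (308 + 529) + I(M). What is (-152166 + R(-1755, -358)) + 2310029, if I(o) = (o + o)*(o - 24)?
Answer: 8402995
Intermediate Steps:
I(o) = 2*o*(-24 + o) (I(o) = (2*o)*(-24 + o) = 2*o*(-24 + o))
R(M, j) = 842 + 2*M*(-24 + M) (R(M, j) = 5 + ((308 + 529) + 2*M*(-24 + M)) = 5 + (837 + 2*M*(-24 + M)) = 842 + 2*M*(-24 + M))
(-152166 + R(-1755, -358)) + 2310029 = (-152166 + (842 + 2*(-1755)*(-24 - 1755))) + 2310029 = (-152166 + (842 + 2*(-1755)*(-1779))) + 2310029 = (-152166 + (842 + 6244290)) + 2310029 = (-152166 + 6245132) + 2310029 = 6092966 + 2310029 = 8402995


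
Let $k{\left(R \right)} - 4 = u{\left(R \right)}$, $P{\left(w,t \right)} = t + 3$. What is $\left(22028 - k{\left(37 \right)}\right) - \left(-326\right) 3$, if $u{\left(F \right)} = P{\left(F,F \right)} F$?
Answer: $21522$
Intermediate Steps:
$P{\left(w,t \right)} = 3 + t$
$u{\left(F \right)} = F \left(3 + F\right)$ ($u{\left(F \right)} = \left(3 + F\right) F = F \left(3 + F\right)$)
$k{\left(R \right)} = 4 + R \left(3 + R\right)$
$\left(22028 - k{\left(37 \right)}\right) - \left(-326\right) 3 = \left(22028 - \left(4 + 37 \left(3 + 37\right)\right)\right) - \left(-326\right) 3 = \left(22028 - \left(4 + 37 \cdot 40\right)\right) - -978 = \left(22028 - \left(4 + 1480\right)\right) + 978 = \left(22028 - 1484\right) + 978 = 20544 + 978 = 21522$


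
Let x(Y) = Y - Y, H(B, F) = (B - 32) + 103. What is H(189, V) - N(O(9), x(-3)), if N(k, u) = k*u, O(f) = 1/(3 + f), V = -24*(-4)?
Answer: 260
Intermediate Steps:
V = 96
H(B, F) = 71 + B (H(B, F) = (-32 + B) + 103 = 71 + B)
x(Y) = 0
H(189, V) - N(O(9), x(-3)) = (71 + 189) - 0/(3 + 9) = 260 - 0/12 = 260 - 1*0 = 260 + 0 = 260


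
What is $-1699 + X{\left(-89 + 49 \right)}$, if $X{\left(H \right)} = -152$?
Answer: $-1851$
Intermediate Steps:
$-1699 + X{\left(-89 + 49 \right)} = -1699 - 152 = -1851$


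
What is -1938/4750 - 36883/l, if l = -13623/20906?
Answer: 96383804977/1702875 ≈ 56601.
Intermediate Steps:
l = -13623/20906 (l = -13623*1/20906 = -13623/20906 ≈ -0.65163)
-1938/4750 - 36883/l = -1938/4750 - 36883/(-13623/20906) = -1938*1/4750 - 36883*(-20906/13623) = -51/125 + 771075998/13623 = 96383804977/1702875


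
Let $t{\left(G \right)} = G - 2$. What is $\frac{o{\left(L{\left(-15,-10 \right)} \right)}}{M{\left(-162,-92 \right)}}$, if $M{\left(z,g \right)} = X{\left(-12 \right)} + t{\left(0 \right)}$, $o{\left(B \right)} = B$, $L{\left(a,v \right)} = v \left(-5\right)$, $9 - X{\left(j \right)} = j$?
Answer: $\frac{50}{19} \approx 2.6316$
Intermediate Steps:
$X{\left(j \right)} = 9 - j$
$L{\left(a,v \right)} = - 5 v$
$t{\left(G \right)} = -2 + G$
$M{\left(z,g \right)} = 19$ ($M{\left(z,g \right)} = \left(9 - -12\right) + \left(-2 + 0\right) = \left(9 + 12\right) - 2 = 21 - 2 = 19$)
$\frac{o{\left(L{\left(-15,-10 \right)} \right)}}{M{\left(-162,-92 \right)}} = \frac{\left(-5\right) \left(-10\right)}{19} = 50 \cdot \frac{1}{19} = \frac{50}{19}$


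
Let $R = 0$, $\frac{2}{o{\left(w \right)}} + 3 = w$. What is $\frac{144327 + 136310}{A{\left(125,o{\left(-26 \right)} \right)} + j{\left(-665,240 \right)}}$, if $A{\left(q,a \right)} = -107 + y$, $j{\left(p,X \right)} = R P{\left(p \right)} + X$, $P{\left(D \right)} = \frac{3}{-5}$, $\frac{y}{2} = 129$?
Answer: $\frac{280637}{391} \approx 717.74$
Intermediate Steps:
$y = 258$ ($y = 2 \cdot 129 = 258$)
$o{\left(w \right)} = \frac{2}{-3 + w}$
$P{\left(D \right)} = - \frac{3}{5}$ ($P{\left(D \right)} = 3 \left(- \frac{1}{5}\right) = - \frac{3}{5}$)
$j{\left(p,X \right)} = X$ ($j{\left(p,X \right)} = 0 \left(- \frac{3}{5}\right) + X = 0 + X = X$)
$A{\left(q,a \right)} = 151$ ($A{\left(q,a \right)} = -107 + 258 = 151$)
$\frac{144327 + 136310}{A{\left(125,o{\left(-26 \right)} \right)} + j{\left(-665,240 \right)}} = \frac{144327 + 136310}{151 + 240} = \frac{280637}{391}$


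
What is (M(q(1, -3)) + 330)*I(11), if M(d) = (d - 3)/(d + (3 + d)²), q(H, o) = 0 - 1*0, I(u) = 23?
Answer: 22747/3 ≈ 7582.3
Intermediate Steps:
q(H, o) = 0 (q(H, o) = 0 + 0 = 0)
M(d) = (-3 + d)/(d + (3 + d)²)
(M(q(1, -3)) + 330)*I(11) = ((-3 + 0)/(0 + (3 + 0)²) + 330)*23 = (-3/(0 + 3²) + 330)*23 = (-3/(0 + 9) + 330)*23 = (-3/9 + 330)*23 = ((⅑)*(-3) + 330)*23 = (-⅓ + 330)*23 = (989/3)*23 = 22747/3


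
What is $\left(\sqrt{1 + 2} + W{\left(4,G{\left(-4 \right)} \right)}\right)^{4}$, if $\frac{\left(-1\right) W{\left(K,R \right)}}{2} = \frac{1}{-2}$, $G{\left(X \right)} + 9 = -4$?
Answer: $\left(1 + \sqrt{3}\right)^{4} \approx 55.713$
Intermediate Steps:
$G{\left(X \right)} = -13$ ($G{\left(X \right)} = -9 - 4 = -13$)
$W{\left(K,R \right)} = 1$ ($W{\left(K,R \right)} = - \frac{2}{-2} = \left(-2\right) \left(- \frac{1}{2}\right) = 1$)
$\left(\sqrt{1 + 2} + W{\left(4,G{\left(-4 \right)} \right)}\right)^{4} = \left(\sqrt{1 + 2} + 1\right)^{4} = \left(\sqrt{3} + 1\right)^{4} = \left(1 + \sqrt{3}\right)^{4}$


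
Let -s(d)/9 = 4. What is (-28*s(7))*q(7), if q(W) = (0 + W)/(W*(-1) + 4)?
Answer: -2352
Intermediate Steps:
q(W) = W/(4 - W) (q(W) = W/(-W + 4) = W/(4 - W))
s(d) = -36 (s(d) = -9*4 = -36)
(-28*s(7))*q(7) = (-28*(-36))*(-1*7/(-4 + 7)) = 1008*(-1*7/3) = 1008*(-1*7*⅓) = 1008*(-7/3) = -2352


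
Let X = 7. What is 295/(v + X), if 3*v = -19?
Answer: 885/2 ≈ 442.50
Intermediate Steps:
v = -19/3 (v = (1/3)*(-19) = -19/3 ≈ -6.3333)
295/(v + X) = 295/(-19/3 + 7) = 295/(2/3) = 295*(3/2) = 885/2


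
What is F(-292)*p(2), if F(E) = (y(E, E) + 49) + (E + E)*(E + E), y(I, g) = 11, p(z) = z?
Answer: 682232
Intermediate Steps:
F(E) = 60 + 4*E² (F(E) = (11 + 49) + (E + E)*(E + E) = 60 + (2*E)*(2*E) = 60 + 4*E²)
F(-292)*p(2) = (60 + 4*(-292)²)*2 = (60 + 4*85264)*2 = (60 + 341056)*2 = 341116*2 = 682232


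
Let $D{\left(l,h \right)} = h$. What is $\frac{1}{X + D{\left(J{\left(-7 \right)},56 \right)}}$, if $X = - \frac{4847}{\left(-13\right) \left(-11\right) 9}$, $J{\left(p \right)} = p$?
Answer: $\frac{1287}{67225} \approx 0.019145$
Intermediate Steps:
$X = - \frac{4847}{1287}$ ($X = - \frac{4847}{143 \cdot 9} = - \frac{4847}{1287} \approx -3.7661$)
$\frac{1}{X + D{\left(J{\left(-7 \right)},56 \right)}} = \frac{1}{- \frac{4847}{1287} + 56} = \frac{1}{\frac{67225}{1287}} = \frac{1287}{67225}$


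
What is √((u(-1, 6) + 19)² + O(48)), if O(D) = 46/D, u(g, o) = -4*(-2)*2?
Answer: √176538/12 ≈ 35.014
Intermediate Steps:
u(g, o) = 16 (u(g, o) = 8*2 = 16)
√((u(-1, 6) + 19)² + O(48)) = √((16 + 19)² + 46/48) = √(35² + 46*(1/48)) = √(1225 + 23/24) = √(29423/24) = √176538/12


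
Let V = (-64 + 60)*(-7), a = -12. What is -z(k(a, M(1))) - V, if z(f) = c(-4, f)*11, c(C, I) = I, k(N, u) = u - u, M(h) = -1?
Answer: -28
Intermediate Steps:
k(N, u) = 0
V = 28 (V = -4*(-7) = 28)
z(f) = 11*f (z(f) = f*11 = 11*f)
-z(k(a, M(1))) - V = -11*0 - 1*28 = -1*0 - 28 = 0 - 28 = -28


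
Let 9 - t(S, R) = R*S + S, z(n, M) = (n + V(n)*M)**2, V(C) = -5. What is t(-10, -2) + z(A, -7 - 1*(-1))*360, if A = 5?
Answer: 440999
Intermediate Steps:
z(n, M) = (n - 5*M)**2
t(S, R) = 9 - S - R*S (t(S, R) = 9 - (R*S + S) = 9 - (S + R*S) = 9 + (-S - R*S) = 9 - S - R*S)
t(-10, -2) + z(A, -7 - 1*(-1))*360 = (9 - 1*(-10) - 1*(-2)*(-10)) + (5 - 5*(-7 - 1*(-1)))**2*360 = (9 + 10 - 20) + (5 - 5*(-7 + 1))**2*360 = -1 + (5 - 5*(-6))**2*360 = -1 + (5 + 30)**2*360 = -1 + 35**2*360 = -1 + 1225*360 = -1 + 441000 = 440999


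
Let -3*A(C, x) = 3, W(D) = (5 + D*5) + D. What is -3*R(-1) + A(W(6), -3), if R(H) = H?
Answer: 2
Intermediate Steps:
W(D) = 5 + 6*D (W(D) = (5 + 5*D) + D = 5 + 6*D)
A(C, x) = -1 (A(C, x) = -⅓*3 = -1)
-3*R(-1) + A(W(6), -3) = -3*(-1) - 1 = 3 - 1 = 2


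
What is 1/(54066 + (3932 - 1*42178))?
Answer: 1/15820 ≈ 6.3211e-5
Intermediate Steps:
1/(54066 + (3932 - 1*42178)) = 1/(54066 + (3932 - 42178)) = 1/(54066 - 38246) = 1/15820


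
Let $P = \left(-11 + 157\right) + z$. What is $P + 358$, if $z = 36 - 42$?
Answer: $498$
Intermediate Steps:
$z = -6$ ($z = 36 - 42 = -6$)
$P = 140$ ($P = \left(-11 + 157\right) - 6 = 146 - 6 = 140$)
$P + 358 = 140 + 358 = 498$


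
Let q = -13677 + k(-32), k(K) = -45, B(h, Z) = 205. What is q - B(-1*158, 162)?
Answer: -13927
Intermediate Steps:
q = -13722 (q = -13677 - 45 = -13722)
q - B(-1*158, 162) = -13722 - 1*205 = -13722 - 205 = -13927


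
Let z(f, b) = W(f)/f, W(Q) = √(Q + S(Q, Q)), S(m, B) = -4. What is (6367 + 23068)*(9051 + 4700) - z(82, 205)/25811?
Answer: 404760685 - √78/2116502 ≈ 4.0476e+8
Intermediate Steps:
W(Q) = √(-4 + Q) (W(Q) = √(Q - 4) = √(-4 + Q))
z(f, b) = √(-4 + f)/f
(6367 + 23068)*(9051 + 4700) - z(82, 205)/25811 = (6367 + 23068)*(9051 + 4700) - √(-4 + 82)/82/25811 = 29435*13751 - √78/82/25811 = 404760685 - √78/2116502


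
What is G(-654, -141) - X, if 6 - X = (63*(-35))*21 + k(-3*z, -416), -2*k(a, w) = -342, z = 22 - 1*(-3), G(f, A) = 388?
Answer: -45752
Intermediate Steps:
z = 25 (z = 22 + 3 = 25)
k(a, w) = 171 (k(a, w) = -½*(-342) = 171)
X = 46140 (X = 6 - ((63*(-35))*21 + 171) = 6 - (-2205*21 + 171) = 6 - (-46305 + 171) = 6 - 1*(-46134) = 6 + 46134 = 46140)
G(-654, -141) - X = 388 - 1*46140 = 388 - 46140 = -45752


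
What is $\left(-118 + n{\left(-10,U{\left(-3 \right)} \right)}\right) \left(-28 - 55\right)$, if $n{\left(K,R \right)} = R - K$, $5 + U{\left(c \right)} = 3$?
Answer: $9130$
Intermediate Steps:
$U{\left(c \right)} = -2$ ($U{\left(c \right)} = -5 + 3 = -2$)
$\left(-118 + n{\left(-10,U{\left(-3 \right)} \right)}\right) \left(-28 - 55\right) = \left(-118 - -8\right) \left(-28 - 55\right) = \left(-118 + \left(-2 + 10\right)\right) \left(-28 - 55\right) = \left(-118 + 8\right) \left(-83\right) = \left(-110\right) \left(-83\right) = 9130$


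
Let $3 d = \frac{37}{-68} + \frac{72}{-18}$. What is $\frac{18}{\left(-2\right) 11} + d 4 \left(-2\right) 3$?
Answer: $\frac{6645}{187} \approx 35.535$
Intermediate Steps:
$d = - \frac{103}{68}$ ($d = \frac{\frac{37}{-68} + \frac{72}{-18}}{3} = \frac{37 \left(- \frac{1}{68}\right) + 72 \left(- \frac{1}{18}\right)}{3} = \frac{- \frac{37}{68} - 4}{3} = \frac{1}{3} \left(- \frac{309}{68}\right) = - \frac{103}{68} \approx -1.5147$)
$\frac{18}{\left(-2\right) 11} + d 4 \left(-2\right) 3 = \frac{18}{\left(-2\right) 11} - \frac{103 \cdot 4 \left(-2\right) 3}{68} = \frac{18}{-22} - \frac{103 \left(\left(-8\right) 3\right)}{68} = 18 \left(- \frac{1}{22}\right) - - \frac{618}{17} = - \frac{9}{11} + \frac{618}{17} = \frac{6645}{187}$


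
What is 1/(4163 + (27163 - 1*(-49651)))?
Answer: 1/80977 ≈ 1.2349e-5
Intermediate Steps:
1/(4163 + (27163 - 1*(-49651))) = 1/(4163 + (27163 + 49651)) = 1/(4163 + 76814) = 1/80977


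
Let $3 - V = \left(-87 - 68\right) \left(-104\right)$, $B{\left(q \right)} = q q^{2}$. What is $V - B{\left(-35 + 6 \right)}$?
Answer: $8272$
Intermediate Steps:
$B{\left(q \right)} = q^{3}$
$V = -16117$ ($V = 3 - \left(-87 - 68\right) \left(-104\right) = 3 - \left(-155\right) \left(-104\right) = 3 - 16120 = -16117$)
$V - B{\left(-35 + 6 \right)} = -16117 - \left(-35 + 6\right)^{3} = -16117 - \left(-29\right)^{3} = -16117 - -24389 = -16117 + 24389 = 8272$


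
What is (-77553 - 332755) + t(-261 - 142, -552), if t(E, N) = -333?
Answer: -410641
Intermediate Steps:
(-77553 - 332755) + t(-261 - 142, -552) = (-77553 - 332755) - 333 = -410308 - 333 = -410641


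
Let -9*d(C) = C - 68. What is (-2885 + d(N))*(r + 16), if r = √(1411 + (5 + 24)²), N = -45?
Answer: -413632/9 - 51704*√563/9 ≈ -1.8227e+5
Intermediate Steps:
r = 2*√563 (r = √(1411 + 29²) = √(1411 + 841) = √2252 = 2*√563 ≈ 47.455)
d(C) = 68/9 - C/9 (d(C) = -(C - 68)/9 = -(-68 + C)/9 = 68/9 - C/9)
(-2885 + d(N))*(r + 16) = (-2885 + (68/9 - ⅑*(-45)))*(2*√563 + 16) = (-2885 + (68/9 + 5))*(16 + 2*√563) = (-2885 + 113/9)*(16 + 2*√563) = -25852*(16 + 2*√563)/9 = -413632/9 - 51704*√563/9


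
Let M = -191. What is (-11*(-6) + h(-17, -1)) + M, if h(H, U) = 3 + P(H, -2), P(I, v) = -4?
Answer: -126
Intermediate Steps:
h(H, U) = -1 (h(H, U) = 3 - 4 = -1)
(-11*(-6) + h(-17, -1)) + M = (-11*(-6) - 1) - 191 = (66 - 1) - 191 = 65 - 191 = -126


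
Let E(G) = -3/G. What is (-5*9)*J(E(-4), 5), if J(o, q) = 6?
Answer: -270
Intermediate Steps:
(-5*9)*J(E(-4), 5) = -5*9*6 = -45*6 = -270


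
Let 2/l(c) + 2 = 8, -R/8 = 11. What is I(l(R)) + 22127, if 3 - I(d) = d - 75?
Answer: 66614/3 ≈ 22205.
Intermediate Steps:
R = -88 (R = -8*11 = -88)
l(c) = ⅓ (l(c) = 2/(-2 + 8) = 2/6 = 2*(⅙) = ⅓)
I(d) = 78 - d (I(d) = 3 - (d - 75) = 3 - (-75 + d) = 3 + (75 - d) = 78 - d)
I(l(R)) + 22127 = (78 - 1*⅓) + 22127 = (78 - ⅓) + 22127 = 233/3 + 22127 = 66614/3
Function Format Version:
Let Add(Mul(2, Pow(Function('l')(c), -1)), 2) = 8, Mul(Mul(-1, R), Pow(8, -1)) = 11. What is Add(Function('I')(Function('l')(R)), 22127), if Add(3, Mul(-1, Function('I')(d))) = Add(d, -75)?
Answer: Rational(66614, 3) ≈ 22205.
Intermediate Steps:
R = -88 (R = Mul(-8, 11) = -88)
Function('l')(c) = Rational(1, 3) (Function('l')(c) = Mul(2, Pow(Add(-2, 8), -1)) = Mul(2, Pow(6, -1)) = Mul(2, Rational(1, 6)) = Rational(1, 3))
Function('I')(d) = Add(78, Mul(-1, d)) (Function('I')(d) = Add(3, Mul(-1, Add(d, -75))) = Add(3, Mul(-1, Add(-75, d))) = Add(3, Add(75, Mul(-1, d))) = Add(78, Mul(-1, d)))
Add(Function('I')(Function('l')(R)), 22127) = Add(Add(78, Mul(-1, Rational(1, 3))), 22127) = Add(Add(78, Rational(-1, 3)), 22127) = Add(Rational(233, 3), 22127) = Rational(66614, 3)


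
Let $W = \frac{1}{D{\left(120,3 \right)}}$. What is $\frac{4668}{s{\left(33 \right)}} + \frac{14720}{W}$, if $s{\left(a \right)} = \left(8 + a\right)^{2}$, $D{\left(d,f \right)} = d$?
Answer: $\frac{2969323068}{1681} \approx 1.7664 \cdot 10^{6}$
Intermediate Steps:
$W = \frac{1}{120} \approx 0.0083333$
$\frac{4668}{s{\left(33 \right)}} + \frac{14720}{W} = \frac{4668}{\left(8 + 33\right)^{2}} + 14720 \frac{1}{\frac{1}{120}} = \frac{4668}{41^{2}} + 14720 \cdot 120 = \frac{4668}{1681} + 1766400 = \frac{2969323068}{1681}$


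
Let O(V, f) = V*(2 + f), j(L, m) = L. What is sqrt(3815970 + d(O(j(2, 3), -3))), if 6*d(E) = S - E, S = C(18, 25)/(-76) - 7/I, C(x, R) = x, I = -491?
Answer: sqrt(11955773323088601)/55974 ≈ 1953.5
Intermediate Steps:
S = -4153/18658 (S = 18/(-76) - 7/(-491) = 18*(-1/76) - 7*(-1/491) = -9/38 + 7/491 = -4153/18658 ≈ -0.22259)
d(E) = -4153/111948 - E/6 (d(E) = (-4153/18658 - E)/6 = -4153/111948 - E/6)
sqrt(3815970 + d(O(j(2, 3), -3))) = sqrt(3815970 + (-4153/111948 - (2 - 3)/3)) = sqrt(3815970 + (-4153/111948 - (-1)/3)) = sqrt(3815970 + (-4153/111948 - 1/6*(-2))) = sqrt(3815970 + (-4153/111948 + 1/3)) = sqrt(3815970 + 33163/111948) = sqrt(427190242723/111948) = sqrt(11955773323088601)/55974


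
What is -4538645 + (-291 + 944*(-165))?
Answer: -4694696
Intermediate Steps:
-4538645 + (-291 + 944*(-165)) = -4538645 + (-291 - 155760) = -4538645 - 156051 = -4694696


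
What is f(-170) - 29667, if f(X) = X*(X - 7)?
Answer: 423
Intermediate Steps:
f(X) = X*(-7 + X)
f(-170) - 29667 = -170*(-7 - 170) - 29667 = -170*(-177) - 29667 = 30090 - 29667 = 423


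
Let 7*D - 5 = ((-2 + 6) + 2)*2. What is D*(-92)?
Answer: -1564/7 ≈ -223.43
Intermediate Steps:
D = 17/7 (D = 5/7 + (((-2 + 6) + 2)*2)/7 = 5/7 + ((4 + 2)*2)/7 = 5/7 + (6*2)/7 = 5/7 + (⅐)*12 = 5/7 + 12/7 = 17/7 ≈ 2.4286)
D*(-92) = (17/7)*(-92) = -1564/7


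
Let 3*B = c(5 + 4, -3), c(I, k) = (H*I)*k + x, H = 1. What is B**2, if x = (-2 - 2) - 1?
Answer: 1024/9 ≈ 113.78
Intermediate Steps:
x = -5 (x = -4 - 1 = -5)
c(I, k) = -5 + I*k (c(I, k) = (1*I)*k - 5 = I*k - 5 = -5 + I*k)
B = -32/3 (B = (-5 + (5 + 4)*(-3))/3 = (-5 + 9*(-3))/3 = (-5 - 27)/3 = (1/3)*(-32) = -32/3 ≈ -10.667)
B**2 = (-32/3)**2 = 1024/9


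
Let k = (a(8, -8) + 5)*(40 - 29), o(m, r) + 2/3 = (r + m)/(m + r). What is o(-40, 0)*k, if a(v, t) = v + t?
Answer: 55/3 ≈ 18.333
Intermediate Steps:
a(v, t) = t + v
o(m, r) = 1/3 (o(m, r) = -2/3 + (r + m)/(m + r) = -2/3 + (m + r)/(m + r) = -2/3 + 1 = 1/3)
k = 55 (k = ((-8 + 8) + 5)*(40 - 29) = (0 + 5)*11 = 5*11 = 55)
o(-40, 0)*k = (1/3)*55 = 55/3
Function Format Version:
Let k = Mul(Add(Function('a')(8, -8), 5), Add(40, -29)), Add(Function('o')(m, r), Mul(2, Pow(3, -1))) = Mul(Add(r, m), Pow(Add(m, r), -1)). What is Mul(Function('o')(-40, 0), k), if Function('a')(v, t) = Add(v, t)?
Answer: Rational(55, 3) ≈ 18.333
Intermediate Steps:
Function('a')(v, t) = Add(t, v)
Function('o')(m, r) = Rational(1, 3) (Function('o')(m, r) = Add(Rational(-2, 3), Mul(Add(r, m), Pow(Add(m, r), -1))) = Add(Rational(-2, 3), Mul(Add(m, r), Pow(Add(m, r), -1))) = Add(Rational(-2, 3), 1) = Rational(1, 3))
k = 55 (k = Mul(Add(Add(-8, 8), 5), Add(40, -29)) = Mul(Add(0, 5), 11) = Mul(5, 11) = 55)
Mul(Function('o')(-40, 0), k) = Mul(Rational(1, 3), 55) = Rational(55, 3)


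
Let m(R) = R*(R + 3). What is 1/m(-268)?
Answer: 1/71020 ≈ 1.4081e-5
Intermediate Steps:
m(R) = R*(3 + R)
1/m(-268) = 1/(-268*(3 - 268)) = 1/(-268*(-265)) = 1/71020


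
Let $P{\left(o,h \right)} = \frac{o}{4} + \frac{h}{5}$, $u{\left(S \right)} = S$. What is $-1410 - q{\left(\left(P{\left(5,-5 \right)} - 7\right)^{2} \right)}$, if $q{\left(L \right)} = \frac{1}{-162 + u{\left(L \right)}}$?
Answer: $- \frac{2626814}{1863} \approx -1410.0$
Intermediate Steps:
$P{\left(o,h \right)} = \frac{o}{4} + \frac{h}{5}$ ($P{\left(o,h \right)} = o \frac{1}{4} + h \frac{1}{5} = \frac{o}{4} + \frac{h}{5}$)
$q{\left(L \right)} = \frac{1}{-162 + L}$
$-1410 - q{\left(\left(P{\left(5,-5 \right)} - 7\right)^{2} \right)} = -1410 - \frac{1}{-162 + \left(\left(\frac{1}{4} \cdot 5 + \frac{1}{5} \left(-5\right)\right) - 7\right)^{2}} = -1410 - \frac{1}{-162 + \left(\left(\frac{5}{4} - 1\right) - 7\right)^{2}} = -1410 - \frac{1}{-162 + \left(\frac{1}{4} - 7\right)^{2}} = -1410 - \frac{1}{-162 + \left(- \frac{27}{4}\right)^{2}} = -1410 - \frac{1}{-162 + \frac{729}{16}} = -1410 - \frac{1}{- \frac{1863}{16}} = -1410 - - \frac{16}{1863} = -1410 + \frac{16}{1863} = - \frac{2626814}{1863}$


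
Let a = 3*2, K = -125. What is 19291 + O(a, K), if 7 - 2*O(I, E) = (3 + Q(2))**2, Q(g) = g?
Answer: 19282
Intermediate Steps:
a = 6
O(I, E) = -9 (O(I, E) = 7/2 - (3 + 2)**2/2 = 7/2 - 1/2*5**2 = 7/2 - 1/2*25 = 7/2 - 25/2 = -9)
19291 + O(a, K) = 19291 - 9 = 19282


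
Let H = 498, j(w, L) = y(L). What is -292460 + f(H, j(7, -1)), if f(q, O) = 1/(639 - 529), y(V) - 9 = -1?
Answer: -32170599/110 ≈ -2.9246e+5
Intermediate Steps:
y(V) = 8 (y(V) = 9 - 1 = 8)
j(w, L) = 8
f(q, O) = 1/110
-292460 + f(H, j(7, -1)) = -292460 + 1/110 = -32170599/110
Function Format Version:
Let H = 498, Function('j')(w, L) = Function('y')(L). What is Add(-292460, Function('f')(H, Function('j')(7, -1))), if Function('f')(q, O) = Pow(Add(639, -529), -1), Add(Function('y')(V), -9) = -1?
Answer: Rational(-32170599, 110) ≈ -2.9246e+5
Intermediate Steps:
Function('y')(V) = 8 (Function('y')(V) = Add(9, -1) = 8)
Function('j')(w, L) = 8
Function('f')(q, O) = Rational(1, 110) (Function('f')(q, O) = Pow(110, -1) = Rational(1, 110))
Add(-292460, Function('f')(H, Function('j')(7, -1))) = Add(-292460, Rational(1, 110)) = Rational(-32170599, 110)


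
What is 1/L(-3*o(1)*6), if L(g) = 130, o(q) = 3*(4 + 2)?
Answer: 1/130 ≈ 0.0076923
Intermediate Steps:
o(q) = 18 (o(q) = 3*6 = 18)
1/L(-3*o(1)*6) = 1/130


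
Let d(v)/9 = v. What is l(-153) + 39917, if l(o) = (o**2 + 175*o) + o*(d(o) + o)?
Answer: 270641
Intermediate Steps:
d(v) = 9*v
l(o) = 11*o**2 + 175*o (l(o) = (o**2 + 175*o) + o*(9*o + o) = (o**2 + 175*o) + o*(10*o) = (o**2 + 175*o) + 10*o**2 = 11*o**2 + 175*o)
l(-153) + 39917 = -153*(175 + 11*(-153)) + 39917 = -153*(175 - 1683) + 39917 = -153*(-1508) + 39917 = 230724 + 39917 = 270641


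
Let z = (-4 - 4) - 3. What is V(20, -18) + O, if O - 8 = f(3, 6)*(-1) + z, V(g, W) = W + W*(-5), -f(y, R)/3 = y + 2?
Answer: 84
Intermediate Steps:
f(y, R) = -6 - 3*y (f(y, R) = -3*(y + 2) = -3*(2 + y) = -6 - 3*y)
z = -11 (z = -8 - 3 = -11)
V(g, W) = -4*W (V(g, W) = W - 5*W = -4*W)
O = 12 (O = 8 + ((-6 - 3*3)*(-1) - 11) = 8 + ((-6 - 9)*(-1) - 11) = 8 + (-15*(-1) - 11) = 8 + (15 - 11) = 8 + 4 = 12)
V(20, -18) + O = -4*(-18) + 12 = 72 + 12 = 84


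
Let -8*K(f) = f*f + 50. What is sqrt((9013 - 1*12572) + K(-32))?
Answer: I*sqrt(14773)/2 ≈ 60.772*I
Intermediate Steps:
K(f) = -25/4 - f**2/8 (K(f) = -(f*f + 50)/8 = -(f**2 + 50)/8 = -(50 + f**2)/8 = -25/4 - f**2/8)
sqrt((9013 - 1*12572) + K(-32)) = sqrt((9013 - 1*12572) + (-25/4 - 1/8*(-32)**2)) = sqrt((9013 - 12572) + (-25/4 - 1/8*1024)) = sqrt(-3559 + (-25/4 - 128)) = sqrt(-3559 - 537/4) = sqrt(-14773/4) = I*sqrt(14773)/2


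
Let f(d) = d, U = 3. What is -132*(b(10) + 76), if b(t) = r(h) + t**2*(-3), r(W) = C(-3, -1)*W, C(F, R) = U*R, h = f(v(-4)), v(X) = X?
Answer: 27984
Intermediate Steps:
h = -4
C(F, R) = 3*R
r(W) = -3*W (r(W) = (3*(-1))*W = -3*W)
b(t) = 12 - 3*t**2 (b(t) = -3*(-4) + t**2*(-3) = 12 - 3*t**2)
-132*(b(10) + 76) = -132*((12 - 3*10**2) + 76) = -132*((12 - 3*100) + 76) = -132*((12 - 300) + 76) = -132*(-288 + 76) = -132*(-212) = 27984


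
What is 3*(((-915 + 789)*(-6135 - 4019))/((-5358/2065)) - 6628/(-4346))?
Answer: -2870490722784/1940489 ≈ -1.4793e+6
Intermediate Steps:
3*(((-915 + 789)*(-6135 - 4019))/((-5358/2065)) - 6628/(-4346)) = 3*((-126*(-10154))/((-5358*1/2065)) - 6628*(-1/4346)) = 3*(1279404/(-5358/2065) + 3314/2173) = 3*(1279404*(-2065/5358) + 3314/2173) = 3*(-440328210/893 + 3314/2173) = 3*(-956830240928/1940489) = -2870490722784/1940489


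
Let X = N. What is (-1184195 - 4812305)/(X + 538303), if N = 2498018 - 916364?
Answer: -5996500/2119957 ≈ -2.8286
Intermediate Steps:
N = 1581654
X = 1581654
(-1184195 - 4812305)/(X + 538303) = (-1184195 - 4812305)/(1581654 + 538303) = -5996500/2119957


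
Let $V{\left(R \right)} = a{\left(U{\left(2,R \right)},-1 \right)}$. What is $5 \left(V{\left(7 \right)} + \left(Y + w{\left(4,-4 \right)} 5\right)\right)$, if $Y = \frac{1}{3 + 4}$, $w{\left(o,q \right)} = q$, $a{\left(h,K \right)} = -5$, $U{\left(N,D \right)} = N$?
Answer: $- \frac{870}{7} \approx -124.29$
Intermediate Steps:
$V{\left(R \right)} = -5$
$Y = \frac{1}{7} \approx 0.14286$
$5 \left(V{\left(7 \right)} + \left(Y + w{\left(4,-4 \right)} 5\right)\right) = 5 \left(-5 + \left(\frac{1}{7} - 20\right)\right) = 5 \left(-5 - \frac{139}{7}\right) = 5 \left(- \frac{174}{7}\right) = - \frac{870}{7}$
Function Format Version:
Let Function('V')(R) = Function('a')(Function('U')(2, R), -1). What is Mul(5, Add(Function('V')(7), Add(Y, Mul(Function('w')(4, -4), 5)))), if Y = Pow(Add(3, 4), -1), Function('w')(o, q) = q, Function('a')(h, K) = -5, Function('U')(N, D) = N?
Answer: Rational(-870, 7) ≈ -124.29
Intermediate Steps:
Function('V')(R) = -5
Y = Rational(1, 7) (Y = Pow(7, -1) = Rational(1, 7) ≈ 0.14286)
Mul(5, Add(Function('V')(7), Add(Y, Mul(Function('w')(4, -4), 5)))) = Mul(5, Add(-5, Add(Rational(1, 7), Mul(-4, 5)))) = Mul(5, Add(-5, Add(Rational(1, 7), -20))) = Mul(5, Add(-5, Rational(-139, 7))) = Mul(5, Rational(-174, 7)) = Rational(-870, 7)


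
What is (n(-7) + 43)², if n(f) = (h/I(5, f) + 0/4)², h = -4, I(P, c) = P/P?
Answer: 3481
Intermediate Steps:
I(P, c) = 1
n(f) = 16 (n(f) = (-4/1 + 0/4)² = (-4*1 + 0*(¼))² = (-4 + 0)² = (-4)² = 16)
(n(-7) + 43)² = (16 + 43)² = 59² = 3481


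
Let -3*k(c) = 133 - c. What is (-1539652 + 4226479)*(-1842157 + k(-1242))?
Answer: -4950788628214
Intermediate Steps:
k(c) = -133/3 + c/3 (k(c) = -(133 - c)/3 = -133/3 + c/3)
(-1539652 + 4226479)*(-1842157 + k(-1242)) = (-1539652 + 4226479)*(-1842157 + (-133/3 + (⅓)*(-1242))) = 2686827*(-1842157 + (-133/3 - 414)) = 2686827*(-1842157 - 1375/3) = 2686827*(-5527846/3) = -4950788628214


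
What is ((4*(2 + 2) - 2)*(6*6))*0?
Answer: 0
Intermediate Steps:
((4*(2 + 2) - 2)*(6*6))*0 = ((4*4 - 2)*36)*0 = ((16 - 2)*36)*0 = (14*36)*0 = 504*0 = 0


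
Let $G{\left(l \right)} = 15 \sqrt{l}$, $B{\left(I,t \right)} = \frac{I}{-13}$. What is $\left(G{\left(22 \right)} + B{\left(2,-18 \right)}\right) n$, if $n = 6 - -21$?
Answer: $- \frac{54}{13} + 405 \sqrt{22} \approx 1895.5$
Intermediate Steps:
$B{\left(I,t \right)} = - \frac{I}{13}$ ($B{\left(I,t \right)} = I \left(- \frac{1}{13}\right) = - \frac{I}{13}$)
$n = 27$ ($n = 6 + 21 = 27$)
$\left(G{\left(22 \right)} + B{\left(2,-18 \right)}\right) n = \left(15 \sqrt{22} - \frac{2}{13}\right) 27 = \left(- \frac{2}{13} + 15 \sqrt{22}\right) 27 = - \frac{54}{13} + 405 \sqrt{22}$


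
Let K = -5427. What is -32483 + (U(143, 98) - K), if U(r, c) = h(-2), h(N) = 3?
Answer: -27053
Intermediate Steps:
U(r, c) = 3
-32483 + (U(143, 98) - K) = -32483 + (3 - 1*(-5427)) = -32483 + (3 + 5427) = -32483 + 5430 = -27053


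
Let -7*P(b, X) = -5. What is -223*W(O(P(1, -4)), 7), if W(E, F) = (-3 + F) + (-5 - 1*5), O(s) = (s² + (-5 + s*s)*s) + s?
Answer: 1338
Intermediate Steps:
P(b, X) = 5/7 (P(b, X) = -⅐*(-5) = 5/7)
O(s) = s + s² + s*(-5 + s²) (O(s) = (s² + (-5 + s²)*s) + s = (s² + s*(-5 + s²)) + s = s + s² + s*(-5 + s²))
W(E, F) = -13 + F (W(E, F) = (-3 + F) + (-5 - 5) = (-3 + F) - 10 = -13 + F)
-223*W(O(P(1, -4)), 7) = -223*(-13 + 7) = -223*(-6) = 1338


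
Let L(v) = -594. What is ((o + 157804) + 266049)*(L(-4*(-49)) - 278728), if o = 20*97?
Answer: -118933352346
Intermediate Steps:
o = 1940
((o + 157804) + 266049)*(L(-4*(-49)) - 278728) = ((1940 + 157804) + 266049)*(-594 - 278728) = (159744 + 266049)*(-279322) = 425793*(-279322) = -118933352346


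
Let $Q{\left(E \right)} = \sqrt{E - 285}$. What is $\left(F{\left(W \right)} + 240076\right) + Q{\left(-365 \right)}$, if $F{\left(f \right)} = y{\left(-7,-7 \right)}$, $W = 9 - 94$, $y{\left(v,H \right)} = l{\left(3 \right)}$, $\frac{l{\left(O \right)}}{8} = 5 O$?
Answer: $240196 + 5 i \sqrt{26} \approx 2.402 \cdot 10^{5} + 25.495 i$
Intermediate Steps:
$l{\left(O \right)} = 40 O$ ($l{\left(O \right)} = 8 \cdot 5 O = 40 O$)
$Q{\left(E \right)} = \sqrt{-285 + E}$
$y{\left(v,H \right)} = 120$ ($y{\left(v,H \right)} = 40 \cdot 3 = 120$)
$W = -85$ ($W = 9 - 94 = -85$)
$F{\left(f \right)} = 120$
$\left(F{\left(W \right)} + 240076\right) + Q{\left(-365 \right)} = \left(120 + 240076\right) + \sqrt{-285 - 365} = 240196 + \sqrt{-650} = 240196 + 5 i \sqrt{26}$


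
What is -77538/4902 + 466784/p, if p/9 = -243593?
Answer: -28712933579/1791139329 ≈ -16.031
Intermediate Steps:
p = -2192337 (p = 9*(-243593) = -2192337)
-77538/4902 + 466784/p = -77538/4902 + 466784/(-2192337) = -77538*1/4902 + 466784*(-1/2192337) = -12923/817 - 466784/2192337 = -28712933579/1791139329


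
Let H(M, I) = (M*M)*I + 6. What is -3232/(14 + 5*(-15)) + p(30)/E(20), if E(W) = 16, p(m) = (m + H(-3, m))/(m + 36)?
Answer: 571943/10736 ≈ 53.273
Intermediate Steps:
H(M, I) = 6 + I*M² (H(M, I) = M²*I + 6 = I*M² + 6 = 6 + I*M²)
p(m) = (6 + 10*m)/(36 + m) (p(m) = (m + (6 + m*(-3)²))/(m + 36) = (m + (6 + m*9))/(36 + m) = (m + (6 + 9*m))/(36 + m) = (6 + 10*m)/(36 + m))
-3232/(14 + 5*(-15)) + p(30)/E(20) = -3232/(14 + 5*(-15)) + (2*(3 + 5*30)/(36 + 30))/16 = -3232/(14 - 75) + (2*(3 + 150)/66)*(1/16) = -3232/(-61) + (2*(1/66)*153)*(1/16) = -3232*(-1/61) + (51/11)*(1/16) = 3232/61 + 51/176 = 571943/10736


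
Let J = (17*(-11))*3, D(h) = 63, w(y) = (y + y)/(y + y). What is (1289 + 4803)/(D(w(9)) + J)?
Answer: -3046/249 ≈ -12.233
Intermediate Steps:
w(y) = 1 (w(y) = (2*y)/((2*y)) = (2*y)*(1/(2*y)) = 1)
J = -561 (J = -187*3 = -561)
(1289 + 4803)/(D(w(9)) + J) = (1289 + 4803)/(63 - 561) = 6092/(-498) = 6092*(-1/498) = -3046/249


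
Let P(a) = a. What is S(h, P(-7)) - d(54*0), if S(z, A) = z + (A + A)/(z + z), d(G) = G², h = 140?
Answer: 2799/20 ≈ 139.95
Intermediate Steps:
S(z, A) = z + A/z (S(z, A) = z + (2*A)/((2*z)) = z + (2*A)*(1/(2*z)) = z + A/z)
S(h, P(-7)) - d(54*0) = (140 - 7/140) - (54*0)² = (140 - 7*1/140) - 1*0² = (140 - 1/20) - 1*0 = 2799/20 + 0 = 2799/20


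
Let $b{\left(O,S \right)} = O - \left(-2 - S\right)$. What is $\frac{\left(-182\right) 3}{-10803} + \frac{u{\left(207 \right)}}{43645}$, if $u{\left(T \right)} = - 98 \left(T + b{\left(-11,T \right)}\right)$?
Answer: $- \frac{296660}{345419} \approx -0.85884$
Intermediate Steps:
$b{\left(O,S \right)} = 2 + O + S$ ($b{\left(O,S \right)} = O + \left(2 + S\right) = 2 + O + S$)
$u{\left(T \right)} = 882 - 196 T$ ($u{\left(T \right)} = - 98 \left(T + \left(2 - 11 + T\right)\right) = - 98 \left(T + \left(-9 + T\right)\right) = - 98 \left(-9 + 2 T\right) = 882 - 196 T$)
$\frac{\left(-182\right) 3}{-10803} + \frac{u{\left(207 \right)}}{43645} = \frac{\left(-182\right) 3}{-10803} + \frac{882 - 40572}{43645} = \left(-546\right) \left(- \frac{1}{10803}\right) + \left(882 - 40572\right) \frac{1}{43645} = \frac{14}{277} - \frac{1134}{1247} = - \frac{296660}{345419}$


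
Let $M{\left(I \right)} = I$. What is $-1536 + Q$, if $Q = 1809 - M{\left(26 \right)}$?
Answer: $247$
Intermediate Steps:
$Q = 1783$ ($Q = 1809 - 26 = 1783$)
$-1536 + Q = -1536 + 1783 = 247$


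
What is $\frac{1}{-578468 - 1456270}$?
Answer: $- \frac{1}{2034738} \approx -4.9146 \cdot 10^{-7}$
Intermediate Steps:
$\frac{1}{-578468 - 1456270} = \frac{1}{-2034738} = - \frac{1}{2034738}$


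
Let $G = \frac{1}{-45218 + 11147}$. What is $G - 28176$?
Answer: $- \frac{959984497}{34071} \approx -28176.0$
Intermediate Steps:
$G = - \frac{1}{34071}$ ($G = \frac{1}{-34071} = - \frac{1}{34071} \approx -2.935 \cdot 10^{-5}$)
$G - 28176 = - \frac{1}{34071} - 28176 = - \frac{959984497}{34071}$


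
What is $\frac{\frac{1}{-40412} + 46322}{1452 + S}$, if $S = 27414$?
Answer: $\frac{623988221}{388844264} \approx 1.6047$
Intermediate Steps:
$\frac{\frac{1}{-40412} + 46322}{1452 + S} = \frac{\frac{1}{-40412} + 46322}{1452 + 27414} = \frac{- \frac{1}{40412} + 46322}{28866} = \frac{1871964663}{40412} \cdot \frac{1}{28866} = \frac{623988221}{388844264}$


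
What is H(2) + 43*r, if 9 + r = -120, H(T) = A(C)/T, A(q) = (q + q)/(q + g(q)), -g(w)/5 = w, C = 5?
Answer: -22189/4 ≈ -5547.3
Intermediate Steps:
g(w) = -5*w
A(q) = -½ (A(q) = (q + q)/(q - 5*q) = (2*q)/((-4*q)) = (2*q)*(-1/(4*q)) = -½)
H(T) = -1/(2*T)
r = -129 (r = -9 - 120 = -129)
H(2) + 43*r = -½/2 + 43*(-129) = -½*½ - 5547 = -¼ - 5547 = -22189/4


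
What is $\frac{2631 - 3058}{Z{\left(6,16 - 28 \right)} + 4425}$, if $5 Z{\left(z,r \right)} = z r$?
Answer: $- \frac{2135}{22053} \approx -0.096812$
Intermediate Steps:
$Z{\left(z,r \right)} = \frac{r z}{5}$ ($Z{\left(z,r \right)} = \frac{z r}{5} = \frac{r z}{5}$)
$\frac{2631 - 3058}{Z{\left(6,16 - 28 \right)} + 4425} = \frac{2631 - 3058}{\frac{1}{5} \left(16 - 28\right) 6 + 4425} = - \frac{427}{\frac{1}{5} \left(-12\right) 6 + 4425} = - \frac{427}{- \frac{72}{5} + 4425} = - \frac{427}{\frac{22053}{5}} = \left(-427\right) \frac{5}{22053} = - \frac{2135}{22053}$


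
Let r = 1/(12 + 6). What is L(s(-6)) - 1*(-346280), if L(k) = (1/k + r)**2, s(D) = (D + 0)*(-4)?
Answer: 1795115569/5184 ≈ 3.4628e+5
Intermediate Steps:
r = 1/18 ≈ 0.055556
s(D) = -4*D (s(D) = D*(-4) = -4*D)
L(k) = (1/18 + 1/k)**2 (L(k) = (1/k + 1/18)**2 = (1/18 + 1/k)**2)
L(s(-6)) - 1*(-346280) = (18 - 4*(-6))**2/(324*(-4*(-6))**2) - 1*(-346280) = (1/324)*(18 + 24)**2/24**2 + 346280 = (1/324)*(1/576)*42**2 + 346280 = (1/324)*(1/576)*1764 + 346280 = 49/5184 + 346280 = 1795115569/5184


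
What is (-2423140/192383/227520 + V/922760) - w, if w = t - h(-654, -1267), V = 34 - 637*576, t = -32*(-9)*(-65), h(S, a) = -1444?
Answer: 4361021709437157967/252438185327760 ≈ 17276.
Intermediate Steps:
t = -18720 (t = 288*(-65) = -18720)
V = -366878 (V = 34 - 366912 = -366878)
w = -17276 (w = -18720 - 1*(-1444) = -18720 + 1444 = -17276)
(-2423140/192383/227520 + V/922760) - w = (-2423140/192383/227520 - 366878/922760) - 1*(-17276) = (-2423140*1/192383*(1/227520) - 366878*1/922760) + 17276 = (-2423140/192383*1/227520 - 183439/461380) + 17276 = (-121157/2188549008 - 183439/461380) + 17276 = -100380285223793/252438185327760 + 17276 = 4361021709437157967/252438185327760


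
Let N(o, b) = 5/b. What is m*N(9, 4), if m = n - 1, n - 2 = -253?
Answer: -315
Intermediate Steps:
n = -251 (n = 2 - 253 = -251)
m = -252 (m = -251 - 1 = -252)
m*N(9, 4) = -1260/4 = -252*5/4 = -315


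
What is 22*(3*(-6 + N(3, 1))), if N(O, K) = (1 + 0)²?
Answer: -330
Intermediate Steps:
N(O, K) = 1 (N(O, K) = 1² = 1)
22*(3*(-6 + N(3, 1))) = 22*(3*(-6 + 1)) = 22*(3*(-5)) = 22*(-15) = -330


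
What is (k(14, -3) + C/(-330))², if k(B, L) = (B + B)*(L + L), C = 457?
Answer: 3124474609/108900 ≈ 28691.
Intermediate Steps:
k(B, L) = 4*B*L (k(B, L) = (2*B)*(2*L) = 4*B*L)
(k(14, -3) + C/(-330))² = (4*14*(-3) + 457/(-330))² = (-168 + 457*(-1/330))² = (-168 - 457/330)² = (-55897/330)² = 3124474609/108900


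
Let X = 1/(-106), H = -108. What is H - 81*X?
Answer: -11367/106 ≈ -107.24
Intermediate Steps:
X = -1/106 ≈ -0.0094340
H - 81*X = -108 - 81*(-1/106) = -108 + 81/106 = -11367/106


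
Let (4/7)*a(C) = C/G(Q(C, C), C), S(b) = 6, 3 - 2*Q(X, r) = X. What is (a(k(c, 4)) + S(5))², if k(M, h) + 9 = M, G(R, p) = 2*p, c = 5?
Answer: 3025/64 ≈ 47.266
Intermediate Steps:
Q(X, r) = 3/2 - X/2
k(M, h) = -9 + M
a(C) = 7/8 (a(C) = 7*(C/((2*C)))/4 = 7*(C*(1/(2*C)))/4 = (7/4)*(½) = 7/8)
(a(k(c, 4)) + S(5))² = (7/8 + 6)² = (55/8)² = 3025/64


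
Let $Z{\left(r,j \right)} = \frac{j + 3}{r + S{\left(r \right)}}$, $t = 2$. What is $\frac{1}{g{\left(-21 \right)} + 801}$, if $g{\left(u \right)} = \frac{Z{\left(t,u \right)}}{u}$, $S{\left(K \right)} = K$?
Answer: $\frac{14}{11217} \approx 0.0012481$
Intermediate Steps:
$Z{\left(r,j \right)} = \frac{3 + j}{2 r}$ ($Z{\left(r,j \right)} = \frac{j + 3}{r + r} = \frac{3 + j}{2 r}$)
$g{\left(u \right)} = \frac{\frac{3}{4} + \frac{u}{4}}{u}$ ($g{\left(u \right)} = \frac{\frac{1}{2} \cdot \frac{1}{2} \left(3 + u\right)}{u} = \frac{\frac{3}{4} + \frac{u}{4}}{u}$)
$\frac{1}{g{\left(-21 \right)} + 801} = \frac{1}{\frac{3 - 21}{4 \left(-21\right)} + 801} = \frac{1}{\frac{1}{4} \left(- \frac{1}{21}\right) \left(-18\right) + 801} = \frac{1}{\frac{3}{14} + 801} = \frac{1}{\frac{11217}{14}} = \frac{14}{11217}$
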